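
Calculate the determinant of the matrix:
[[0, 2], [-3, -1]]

For a 2×2 matrix [[a, b], [c, d]], det = ad - bc
det = (0)(-1) - (2)(-3) = 0 - -6 = 6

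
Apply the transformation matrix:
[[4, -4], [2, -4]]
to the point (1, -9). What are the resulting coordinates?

Matrix multiplication:
[[4, -4], [2, -4]] × [1, -9]ᵀ
= [(4)(1) + (-4)(-9), (2)(1) + (-4)(-9)]ᵀ
= [40, 38]ᵀ
Result: (40, 38)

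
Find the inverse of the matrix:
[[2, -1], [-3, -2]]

For [[a,b],[c,d]], inverse = (1/det)·[[d,-b],[-c,a]]
det = (2)(-2) - (-1)(-3) = -4 - 3 = -7
Inverse = (1/-7)·[[-2, 1], [3, 2]]
= [[2/7, -1/7], [-3/7, -2/7]]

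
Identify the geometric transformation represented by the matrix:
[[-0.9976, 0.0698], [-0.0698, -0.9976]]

This matrix represents: rotation by 184° counterclockwise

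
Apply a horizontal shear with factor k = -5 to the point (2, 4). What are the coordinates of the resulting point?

Shear matrix for horizontal shear with factor k = -5:
[[1, -5], [0, 1]]
Result: (2, 4) → (-18, 4)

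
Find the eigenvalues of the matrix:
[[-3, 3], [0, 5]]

Characteristic equation: det(A - λI) = 0
λ² - (trace)λ + (det) = 0
trace = -3 + 5 = 2, det = (-3)(5) - (3)(0) = -15
λ² - (2)λ + (-15) = 0
λ = (2 ± √((2)² - 4·(-15))) / 2 = (2 ± √64) / 2
Solving: λ = -3, 5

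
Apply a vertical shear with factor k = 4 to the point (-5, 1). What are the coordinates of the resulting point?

Shear matrix for vertical shear with factor k = 4:
[[1, 0], [4, 1]]
Result: (-5, 1) → (-5, -19)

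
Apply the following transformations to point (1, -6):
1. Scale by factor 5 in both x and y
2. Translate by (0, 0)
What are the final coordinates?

Step 1: Scale (1, -6) by 5 → (5, -30)
Step 2: Translate by (0, 0) → (5, -30)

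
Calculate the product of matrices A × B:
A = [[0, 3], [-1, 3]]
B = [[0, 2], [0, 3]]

Matrix multiplication:
C[0][0] = 0×0 + 3×0 = 0
C[0][1] = 0×2 + 3×3 = 9
C[1][0] = -1×0 + 3×0 = 0
C[1][1] = -1×2 + 3×3 = 7
Result: [[0, 9], [0, 7]]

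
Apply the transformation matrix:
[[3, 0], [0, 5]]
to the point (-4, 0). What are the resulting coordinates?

Matrix multiplication:
[[3, 0], [0, 5]] × [-4, 0]ᵀ
= [(3)(-4) + (0)(0), (0)(-4) + (5)(0)]ᵀ
= [-12, 0]ᵀ
Result: (-12, 0)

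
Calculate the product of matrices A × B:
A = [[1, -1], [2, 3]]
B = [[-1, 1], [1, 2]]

Matrix multiplication:
C[0][0] = 1×-1 + -1×1 = -2
C[0][1] = 1×1 + -1×2 = -1
C[1][0] = 2×-1 + 3×1 = 1
C[1][1] = 2×1 + 3×2 = 8
Result: [[-2, -1], [1, 8]]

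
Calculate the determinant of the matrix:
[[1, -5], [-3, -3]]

For a 2×2 matrix [[a, b], [c, d]], det = ad - bc
det = (1)(-3) - (-5)(-3) = -3 - 15 = -18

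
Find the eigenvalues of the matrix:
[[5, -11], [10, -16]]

Characteristic equation: det(A - λI) = 0
λ² - (trace)λ + (det) = 0
trace = 5 + -16 = -11, det = (5)(-16) - (-11)(10) = 30
λ² - (-11)λ + (30) = 0
λ = (-11 ± √((-11)² - 4·(30))) / 2 = (-11 ± √1) / 2
Solving: λ = -6, -5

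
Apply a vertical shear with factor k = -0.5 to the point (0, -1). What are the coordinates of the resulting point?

Shear matrix for vertical shear with factor k = -0.5:
[[1, 0], [-0.50, 1]]
Result: (0, -1) → (0, -1)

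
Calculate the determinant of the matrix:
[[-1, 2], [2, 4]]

For a 2×2 matrix [[a, b], [c, d]], det = ad - bc
det = (-1)(4) - (2)(2) = -4 - 4 = -8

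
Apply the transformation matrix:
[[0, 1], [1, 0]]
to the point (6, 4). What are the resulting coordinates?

Matrix multiplication:
[[0, 1], [1, 0]] × [6, 4]ᵀ
= [(0)(6) + (1)(4), (1)(6) + (0)(4)]ᵀ
= [4, 6]ᵀ
Result: (4, 6)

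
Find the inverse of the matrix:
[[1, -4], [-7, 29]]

For [[a,b],[c,d]], inverse = (1/det)·[[d,-b],[-c,a]]
det = (1)(29) - (-4)(-7) = 29 - 28 = 1
Inverse = [[29, 4], [7, 1]]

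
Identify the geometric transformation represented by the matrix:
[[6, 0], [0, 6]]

This matrix represents: uniform scaling by factor 6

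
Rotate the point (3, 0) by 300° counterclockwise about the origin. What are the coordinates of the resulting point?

Rotation matrix for 300°: [[cos 300°, -sin 300°], [sin 300°, cos 300°]] ≈ [[0.500000, 0.866025], [-0.866025, 0.500000]]
[[0.500000, 0.866025], [-0.866025, 0.500000]] × [3, 0]ᵀ ≈ [1.5000, -2.5981]ᵀ
Result: (1.5000, -2.5981)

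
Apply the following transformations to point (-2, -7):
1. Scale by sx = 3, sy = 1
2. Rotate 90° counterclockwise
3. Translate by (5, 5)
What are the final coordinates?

Step 1: Scale → (-6, -7)
Step 2: Rotate 90° → (7, -6)
Step 3: Translate → (12, -1)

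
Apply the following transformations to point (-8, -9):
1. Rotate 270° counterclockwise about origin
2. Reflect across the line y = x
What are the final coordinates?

Step 1: Rotate 270° → (-9, 8)
Step 2: Reflect across line y = x → (8, -9)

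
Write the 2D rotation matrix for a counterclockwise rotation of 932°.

Rotation matrix formula: [[cos θ, -sin θ], [sin θ, cos θ]]
For θ = 932°:
cos(932°) = -0.8480
sin(932°) = -0.5299
Result: [[-0.8480, 0.5299], [-0.5299, -0.8480]]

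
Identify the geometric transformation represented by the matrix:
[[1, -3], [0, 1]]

This matrix represents: horizontal shear with factor -3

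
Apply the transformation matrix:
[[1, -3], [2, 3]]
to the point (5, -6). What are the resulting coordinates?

Matrix multiplication:
[[1, -3], [2, 3]] × [5, -6]ᵀ
= [(1)(5) + (-3)(-6), (2)(5) + (3)(-6)]ᵀ
= [23, -8]ᵀ
Result: (23, -8)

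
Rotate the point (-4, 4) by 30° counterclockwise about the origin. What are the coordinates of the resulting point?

Rotation matrix for 30°: [[cos 30°, -sin 30°], [sin 30°, cos 30°]] ≈ [[0.866025, -0.500000], [0.500000, 0.866025]]
[[0.866025, -0.500000], [0.500000, 0.866025]] × [-4, 4]ᵀ ≈ [-5.4641, 1.4641]ᵀ
Result: (-5.4641, 1.4641)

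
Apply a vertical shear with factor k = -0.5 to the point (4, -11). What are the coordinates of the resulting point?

Shear matrix for vertical shear with factor k = -0.5:
[[1, 0], [-0.50, 1]]
Result: (4, -11) → (4, -13)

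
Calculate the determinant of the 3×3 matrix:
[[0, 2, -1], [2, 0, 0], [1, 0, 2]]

Expansion along first row:
det = 0·det([[0,0],[0,2]]) - 2·det([[2,0],[1,2]]) + -1·det([[2,0],[1,0]])
    = 0·(0·2 - 0·0) - 2·(2·2 - 0·1) + -1·(2·0 - 0·1)
    = 0·0 - 2·4 + -1·0
    = 0 + -8 + 0 = -8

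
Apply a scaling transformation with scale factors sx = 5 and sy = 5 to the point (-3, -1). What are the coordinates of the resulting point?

Scaling matrix:
[[5, 0], [0, 5]]
Result: (-3 × 5, -1 × 5) = (-15, -5)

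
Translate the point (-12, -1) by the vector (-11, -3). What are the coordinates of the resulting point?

Translation by (-11, -3) (homogeneous matrix [[1, 0, -11], [0, 1, -3], [0, 0, 1]]):
x' = -12 + -11 = -23
y' = -1 + -3 = -4
Result: (-23, -4)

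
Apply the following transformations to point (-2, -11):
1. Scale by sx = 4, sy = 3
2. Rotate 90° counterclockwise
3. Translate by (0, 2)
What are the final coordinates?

Step 1: Scale → (-8, -33)
Step 2: Rotate 90° → (33, -8)
Step 3: Translate → (33, -6)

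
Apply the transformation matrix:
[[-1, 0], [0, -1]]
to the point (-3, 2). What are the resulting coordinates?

Matrix multiplication:
[[-1, 0], [0, -1]] × [-3, 2]ᵀ
= [(-1)(-3) + (0)(2), (0)(-3) + (-1)(2)]ᵀ
= [3, -2]ᵀ
Result: (3, -2)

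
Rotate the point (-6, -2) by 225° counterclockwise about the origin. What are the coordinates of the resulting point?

Rotation matrix for 225°: [[cos 225°, -sin 225°], [sin 225°, cos 225°]] ≈ [[-0.707107, 0.707107], [-0.707107, -0.707107]]
[[-0.707107, 0.707107], [-0.707107, -0.707107]] × [-6, -2]ᵀ ≈ [2.8284, 5.6569]ᵀ
Result: (2.8284, 5.6569)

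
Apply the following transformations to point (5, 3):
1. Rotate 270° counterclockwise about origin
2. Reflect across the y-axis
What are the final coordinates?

Step 1: Rotate 270° → (3, -5)
Step 2: Reflect across y-axis → (-3, -5)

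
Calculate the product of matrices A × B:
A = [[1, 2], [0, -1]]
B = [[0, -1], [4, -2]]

Matrix multiplication:
C[0][0] = 1×0 + 2×4 = 8
C[0][1] = 1×-1 + 2×-2 = -5
C[1][0] = 0×0 + -1×4 = -4
C[1][1] = 0×-1 + -1×-2 = 2
Result: [[8, -5], [-4, 2]]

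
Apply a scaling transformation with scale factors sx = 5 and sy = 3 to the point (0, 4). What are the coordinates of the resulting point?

Scaling matrix:
[[5, 0], [0, 3]]
Result: (0 × 5, 4 × 3) = (0, 12)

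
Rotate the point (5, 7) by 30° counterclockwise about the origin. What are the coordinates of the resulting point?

Rotation matrix for 30°: [[cos 30°, -sin 30°], [sin 30°, cos 30°]] ≈ [[0.866025, -0.500000], [0.500000, 0.866025]]
[[0.866025, -0.500000], [0.500000, 0.866025]] × [5, 7]ᵀ ≈ [0.8301, 8.5622]ᵀ
Result: (0.8301, 8.5622)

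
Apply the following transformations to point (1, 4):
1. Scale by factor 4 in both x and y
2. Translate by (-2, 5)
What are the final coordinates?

Step 1: Scale (1, 4) by 4 → (4, 16)
Step 2: Translate by (-2, 5) → (2, 21)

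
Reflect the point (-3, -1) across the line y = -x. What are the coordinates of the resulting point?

Reflection across line y = -x: (-3, -1) → (1, 3)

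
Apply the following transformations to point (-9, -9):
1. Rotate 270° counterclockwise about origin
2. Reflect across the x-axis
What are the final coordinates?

Step 1: Rotate 270° → (-9, 9)
Step 2: Reflect across x-axis → (-9, -9)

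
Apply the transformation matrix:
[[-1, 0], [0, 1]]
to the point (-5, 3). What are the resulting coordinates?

Matrix multiplication:
[[-1, 0], [0, 1]] × [-5, 3]ᵀ
= [(-1)(-5) + (0)(3), (0)(-5) + (1)(3)]ᵀ
= [5, 3]ᵀ
Result: (5, 3)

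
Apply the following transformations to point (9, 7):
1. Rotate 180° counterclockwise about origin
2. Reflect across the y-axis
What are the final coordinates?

Step 1: Rotate 180° → (-9, -7)
Step 2: Reflect across y-axis → (9, -7)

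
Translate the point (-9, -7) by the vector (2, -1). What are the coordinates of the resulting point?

Translation by (2, -1) (homogeneous matrix [[1, 0, 2], [0, 1, -1], [0, 0, 1]]):
x' = -9 + 2 = -7
y' = -7 + -1 = -8
Result: (-7, -8)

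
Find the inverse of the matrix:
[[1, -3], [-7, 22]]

For [[a,b],[c,d]], inverse = (1/det)·[[d,-b],[-c,a]]
det = (1)(22) - (-3)(-7) = 22 - 21 = 1
Inverse = [[22, 3], [7, 1]]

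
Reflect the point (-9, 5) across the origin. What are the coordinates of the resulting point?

Reflection across origin: (-9, 5) → (9, -5)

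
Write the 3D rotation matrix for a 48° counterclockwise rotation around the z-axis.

Rotation matrix for counterclockwise 48° around z-axis:
cos(48°) = 0.6691, sin(48°) = 0.7431
Result: [[0.6691, -0.7431, 0], [0.7431, 0.6691, 0], [0, 0, 1]]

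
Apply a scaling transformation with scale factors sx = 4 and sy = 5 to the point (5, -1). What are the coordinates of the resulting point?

Scaling matrix:
[[4, 0], [0, 5]]
Result: (5 × 4, -1 × 5) = (20, -5)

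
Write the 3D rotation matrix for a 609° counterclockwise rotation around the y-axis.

Rotation matrix for counterclockwise 609° around y-axis:
cos(609°) = -0.3584, sin(609°) = -0.9336
Result: [[-0.3584, 0, -0.9336], [0, 1, 0], [0.9336, 0, -0.3584]]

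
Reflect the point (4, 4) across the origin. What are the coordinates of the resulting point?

Reflection across origin: (4, 4) → (-4, -4)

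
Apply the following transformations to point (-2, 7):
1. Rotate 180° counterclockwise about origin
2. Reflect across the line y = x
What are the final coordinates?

Step 1: Rotate 180° → (2, -7)
Step 2: Reflect across line y = x → (-7, 2)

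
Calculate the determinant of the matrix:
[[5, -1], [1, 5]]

For a 2×2 matrix [[a, b], [c, d]], det = ad - bc
det = (5)(5) - (-1)(1) = 25 - -1 = 26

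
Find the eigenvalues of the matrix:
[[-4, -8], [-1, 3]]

Characteristic equation: det(A - λI) = 0
λ² - (trace)λ + (det) = 0
trace = -4 + 3 = -1, det = (-4)(3) - (-8)(-1) = -20
λ² - (-1)λ + (-20) = 0
λ = (-1 ± √((-1)² - 4·(-20))) / 2 = (-1 ± √81) / 2
Solving: λ = -5, 4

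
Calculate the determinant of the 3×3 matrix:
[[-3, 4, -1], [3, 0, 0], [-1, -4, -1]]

Expansion along first row:
det = -3·det([[0,0],[-4,-1]]) - 4·det([[3,0],[-1,-1]]) + -1·det([[3,0],[-1,-4]])
    = -3·(0·-1 - 0·-4) - 4·(3·-1 - 0·-1) + -1·(3·-4 - 0·-1)
    = -3·0 - 4·-3 + -1·-12
    = 0 + 12 + 12 = 24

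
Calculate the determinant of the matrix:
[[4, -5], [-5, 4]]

For a 2×2 matrix [[a, b], [c, d]], det = ad - bc
det = (4)(4) - (-5)(-5) = 16 - 25 = -9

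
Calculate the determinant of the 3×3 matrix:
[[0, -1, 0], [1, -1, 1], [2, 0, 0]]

Expansion along first row:
det = 0·det([[-1,1],[0,0]]) - -1·det([[1,1],[2,0]]) + 0·det([[1,-1],[2,0]])
    = 0·(-1·0 - 1·0) - -1·(1·0 - 1·2) + 0·(1·0 - -1·2)
    = 0·0 - -1·-2 + 0·2
    = 0 + -2 + 0 = -2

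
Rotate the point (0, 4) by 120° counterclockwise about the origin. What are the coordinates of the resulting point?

Rotation matrix for 120°: [[cos 120°, -sin 120°], [sin 120°, cos 120°]] ≈ [[-0.500000, -0.866025], [0.866025, -0.500000]]
[[-0.500000, -0.866025], [0.866025, -0.500000]] × [0, 4]ᵀ ≈ [-3.4641, -2]ᵀ
Result: (-3.4641, -2)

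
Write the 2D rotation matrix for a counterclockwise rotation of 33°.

Rotation matrix formula: [[cos θ, -sin θ], [sin θ, cos θ]]
For θ = 33°:
cos(33°) = 0.8387
sin(33°) = 0.5446
Result: [[0.8387, -0.5446], [0.5446, 0.8387]]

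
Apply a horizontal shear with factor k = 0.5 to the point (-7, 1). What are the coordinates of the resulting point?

Shear matrix for horizontal shear with factor k = 0.5:
[[1, 0.50], [0, 1]]
Result: (-7, 1) → (-6.5, 1)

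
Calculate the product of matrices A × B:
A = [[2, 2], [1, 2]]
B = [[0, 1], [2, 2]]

Matrix multiplication:
C[0][0] = 2×0 + 2×2 = 4
C[0][1] = 2×1 + 2×2 = 6
C[1][0] = 1×0 + 2×2 = 4
C[1][1] = 1×1 + 2×2 = 5
Result: [[4, 6], [4, 5]]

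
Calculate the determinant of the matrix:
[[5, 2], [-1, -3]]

For a 2×2 matrix [[a, b], [c, d]], det = ad - bc
det = (5)(-3) - (2)(-1) = -15 - -2 = -13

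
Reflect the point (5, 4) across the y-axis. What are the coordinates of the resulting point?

Reflection across y-axis: (5, 4) → (-5, 4)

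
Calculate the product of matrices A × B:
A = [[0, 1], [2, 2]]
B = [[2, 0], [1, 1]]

Matrix multiplication:
C[0][0] = 0×2 + 1×1 = 1
C[0][1] = 0×0 + 1×1 = 1
C[1][0] = 2×2 + 2×1 = 6
C[1][1] = 2×0 + 2×1 = 2
Result: [[1, 1], [6, 2]]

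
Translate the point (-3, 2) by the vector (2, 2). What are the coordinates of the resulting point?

Translation by (2, 2) (homogeneous matrix [[1, 0, 2], [0, 1, 2], [0, 0, 1]]):
x' = -3 + 2 = -1
y' = 2 + 2 = 4
Result: (-1, 4)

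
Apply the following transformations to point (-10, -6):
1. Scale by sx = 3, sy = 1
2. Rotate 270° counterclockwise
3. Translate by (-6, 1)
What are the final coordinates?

Step 1: Scale → (-30, -6)
Step 2: Rotate 270° → (-6, 30)
Step 3: Translate → (-12, 31)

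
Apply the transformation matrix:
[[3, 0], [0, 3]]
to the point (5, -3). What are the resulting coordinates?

Matrix multiplication:
[[3, 0], [0, 3]] × [5, -3]ᵀ
= [(3)(5) + (0)(-3), (0)(5) + (3)(-3)]ᵀ
= [15, -9]ᵀ
Result: (15, -9)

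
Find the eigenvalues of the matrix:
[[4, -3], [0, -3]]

Characteristic equation: det(A - λI) = 0
λ² - (trace)λ + (det) = 0
trace = 4 + -3 = 1, det = (4)(-3) - (-3)(0) = -12
λ² - (1)λ + (-12) = 0
λ = (1 ± √((1)² - 4·(-12))) / 2 = (1 ± √49) / 2
Solving: λ = -3, 4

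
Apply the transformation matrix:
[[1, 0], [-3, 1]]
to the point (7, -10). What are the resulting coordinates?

Matrix multiplication:
[[1, 0], [-3, 1]] × [7, -10]ᵀ
= [(1)(7) + (0)(-10), (-3)(7) + (1)(-10)]ᵀ
= [7, -31]ᵀ
Result: (7, -31)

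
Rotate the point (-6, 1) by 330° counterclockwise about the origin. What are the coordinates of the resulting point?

Rotation matrix for 330°: [[cos 330°, -sin 330°], [sin 330°, cos 330°]] ≈ [[0.866025, 0.500000], [-0.500000, 0.866025]]
[[0.866025, 0.500000], [-0.500000, 0.866025]] × [-6, 1]ᵀ ≈ [-4.6962, 3.8660]ᵀ
Result: (-4.6962, 3.8660)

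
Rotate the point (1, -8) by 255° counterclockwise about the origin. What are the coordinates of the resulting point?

Rotation matrix for 255°: [[cos 255°, -sin 255°], [sin 255°, cos 255°]] ≈ [[-0.258819, 0.965926], [-0.965926, -0.258819]]
[[-0.258819, 0.965926], [-0.965926, -0.258819]] × [1, -8]ᵀ ≈ [-7.9862, 1.1046]ᵀ
Result: (-7.9862, 1.1046)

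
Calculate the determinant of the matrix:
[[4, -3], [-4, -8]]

For a 2×2 matrix [[a, b], [c, d]], det = ad - bc
det = (4)(-8) - (-3)(-4) = -32 - 12 = -44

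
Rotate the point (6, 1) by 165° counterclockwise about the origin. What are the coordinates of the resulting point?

Rotation matrix for 165°: [[cos 165°, -sin 165°], [sin 165°, cos 165°]] ≈ [[-0.965926, -0.258819], [0.258819, -0.965926]]
[[-0.965926, -0.258819], [0.258819, -0.965926]] × [6, 1]ᵀ ≈ [-6.0544, 0.5870]ᵀ
Result: (-6.0544, 0.5870)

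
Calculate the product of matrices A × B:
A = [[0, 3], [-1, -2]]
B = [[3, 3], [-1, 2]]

Matrix multiplication:
C[0][0] = 0×3 + 3×-1 = -3
C[0][1] = 0×3 + 3×2 = 6
C[1][0] = -1×3 + -2×-1 = -1
C[1][1] = -1×3 + -2×2 = -7
Result: [[-3, 6], [-1, -7]]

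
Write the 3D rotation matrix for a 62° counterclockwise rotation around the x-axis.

Rotation matrix for counterclockwise 62° around x-axis:
cos(62°) = 0.4695, sin(62°) = 0.8829
Result: [[1, 0, 0], [0, 0.4695, -0.8829], [0, 0.8829, 0.4695]]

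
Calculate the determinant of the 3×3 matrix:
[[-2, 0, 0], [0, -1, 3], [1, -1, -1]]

Expansion along first row:
det = -2·det([[-1,3],[-1,-1]]) - 0·det([[0,3],[1,-1]]) + 0·det([[0,-1],[1,-1]])
    = -2·(-1·-1 - 3·-1) - 0·(0·-1 - 3·1) + 0·(0·-1 - -1·1)
    = -2·4 - 0·-3 + 0·1
    = -8 + 0 + 0 = -8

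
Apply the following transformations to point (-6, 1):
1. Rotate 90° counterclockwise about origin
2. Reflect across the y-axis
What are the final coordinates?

Step 1: Rotate 90° → (-1, -6)
Step 2: Reflect across y-axis → (1, -6)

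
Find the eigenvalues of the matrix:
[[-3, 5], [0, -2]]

Characteristic equation: det(A - λI) = 0
λ² - (trace)λ + (det) = 0
trace = -3 + -2 = -5, det = (-3)(-2) - (5)(0) = 6
λ² - (-5)λ + (6) = 0
λ = (-5 ± √((-5)² - 4·(6))) / 2 = (-5 ± √1) / 2
Solving: λ = -3, -2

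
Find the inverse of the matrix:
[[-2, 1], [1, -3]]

For [[a,b],[c,d]], inverse = (1/det)·[[d,-b],[-c,a]]
det = (-2)(-3) - (1)(1) = 6 - 1 = 5
Inverse = (1/5)·[[-3, -1], [-1, -2]]
= [[-3/5, -1/5], [-1/5, -2/5]]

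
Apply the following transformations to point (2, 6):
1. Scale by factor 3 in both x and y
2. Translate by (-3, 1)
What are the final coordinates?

Step 1: Scale (2, 6) by 3 → (6, 18)
Step 2: Translate by (-3, 1) → (3, 19)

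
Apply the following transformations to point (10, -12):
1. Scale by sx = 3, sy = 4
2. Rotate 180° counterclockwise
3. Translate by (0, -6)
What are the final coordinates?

Step 1: Scale → (30, -48)
Step 2: Rotate 180° → (-30, 48)
Step 3: Translate → (-30, 42)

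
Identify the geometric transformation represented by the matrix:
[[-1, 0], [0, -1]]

This matrix represents: rotation by 180° (or reflection through origin)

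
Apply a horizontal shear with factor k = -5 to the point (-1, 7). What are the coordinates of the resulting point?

Shear matrix for horizontal shear with factor k = -5:
[[1, -5], [0, 1]]
Result: (-1, 7) → (-36, 7)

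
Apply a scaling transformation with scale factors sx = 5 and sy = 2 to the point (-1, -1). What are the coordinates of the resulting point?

Scaling matrix:
[[5, 0], [0, 2]]
Result: (-1 × 5, -1 × 2) = (-5, -2)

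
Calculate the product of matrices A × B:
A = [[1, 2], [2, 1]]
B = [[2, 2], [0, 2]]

Matrix multiplication:
C[0][0] = 1×2 + 2×0 = 2
C[0][1] = 1×2 + 2×2 = 6
C[1][0] = 2×2 + 1×0 = 4
C[1][1] = 2×2 + 1×2 = 6
Result: [[2, 6], [4, 6]]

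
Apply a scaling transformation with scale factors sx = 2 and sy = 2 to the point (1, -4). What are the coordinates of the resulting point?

Scaling matrix:
[[2, 0], [0, 2]]
Result: (1 × 2, -4 × 2) = (2, -8)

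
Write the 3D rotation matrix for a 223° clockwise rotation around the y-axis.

Rotation matrix for clockwise 223° around y-axis:
A clockwise rotation by 223° is a counterclockwise rotation by -223°.
cos(-223°) = -0.7314, sin(-223°) = 0.6820
Result: [[-0.7314, 0, 0.6820], [0, 1, 0], [-0.6820, 0, -0.7314]]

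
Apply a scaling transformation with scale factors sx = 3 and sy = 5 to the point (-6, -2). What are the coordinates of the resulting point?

Scaling matrix:
[[3, 0], [0, 5]]
Result: (-6 × 3, -2 × 5) = (-18, -10)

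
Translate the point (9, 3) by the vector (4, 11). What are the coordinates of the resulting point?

Translation by (4, 11) (homogeneous matrix [[1, 0, 4], [0, 1, 11], [0, 0, 1]]):
x' = 9 + 4 = 13
y' = 3 + 11 = 14
Result: (13, 14)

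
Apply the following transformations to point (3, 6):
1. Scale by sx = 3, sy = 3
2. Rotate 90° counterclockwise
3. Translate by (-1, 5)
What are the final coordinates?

Step 1: Scale → (9, 18)
Step 2: Rotate 90° → (-18, 9)
Step 3: Translate → (-19, 14)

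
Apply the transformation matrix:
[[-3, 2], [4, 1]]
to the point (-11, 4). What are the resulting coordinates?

Matrix multiplication:
[[-3, 2], [4, 1]] × [-11, 4]ᵀ
= [(-3)(-11) + (2)(4), (4)(-11) + (1)(4)]ᵀ
= [41, -40]ᵀ
Result: (41, -40)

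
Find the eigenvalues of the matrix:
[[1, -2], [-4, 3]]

Characteristic equation: det(A - λI) = 0
λ² - (trace)λ + (det) = 0
trace = 1 + 3 = 4, det = (1)(3) - (-2)(-4) = -5
λ² - (4)λ + (-5) = 0
λ = (4 ± √((4)² - 4·(-5))) / 2 = (4 ± √36) / 2
Solving: λ = -1, 5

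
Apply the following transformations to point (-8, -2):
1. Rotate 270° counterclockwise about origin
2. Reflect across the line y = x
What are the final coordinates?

Step 1: Rotate 270° → (-2, 8)
Step 2: Reflect across line y = x → (8, -2)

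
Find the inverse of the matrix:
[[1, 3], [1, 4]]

For [[a,b],[c,d]], inverse = (1/det)·[[d,-b],[-c,a]]
det = (1)(4) - (3)(1) = 4 - 3 = 1
Inverse = [[4, -3], [-1, 1]]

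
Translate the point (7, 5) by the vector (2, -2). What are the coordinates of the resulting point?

Translation by (2, -2) (homogeneous matrix [[1, 0, 2], [0, 1, -2], [0, 0, 1]]):
x' = 7 + 2 = 9
y' = 5 + -2 = 3
Result: (9, 3)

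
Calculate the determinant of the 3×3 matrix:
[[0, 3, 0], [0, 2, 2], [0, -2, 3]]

Expansion along first row:
det = 0·det([[2,2],[-2,3]]) - 3·det([[0,2],[0,3]]) + 0·det([[0,2],[0,-2]])
    = 0·(2·3 - 2·-2) - 3·(0·3 - 2·0) + 0·(0·-2 - 2·0)
    = 0·10 - 3·0 + 0·0
    = 0 + 0 + 0 = 0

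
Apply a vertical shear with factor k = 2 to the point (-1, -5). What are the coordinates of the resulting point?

Shear matrix for vertical shear with factor k = 2:
[[1, 0], [2, 1]]
Result: (-1, -5) → (-1, -7)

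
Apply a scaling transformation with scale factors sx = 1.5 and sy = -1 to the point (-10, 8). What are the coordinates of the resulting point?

Scaling matrix:
[[1.50, 0], [0, -1]]
Result: (-10 × 1.5, 8 × -1) = (-15, -8)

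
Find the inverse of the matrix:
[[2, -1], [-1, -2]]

For [[a,b],[c,d]], inverse = (1/det)·[[d,-b],[-c,a]]
det = (2)(-2) - (-1)(-1) = -4 - 1 = -5
Inverse = (1/-5)·[[-2, 1], [1, 2]]
= [[2/5, -1/5], [-1/5, -2/5]]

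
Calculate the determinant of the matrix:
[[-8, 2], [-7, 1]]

For a 2×2 matrix [[a, b], [c, d]], det = ad - bc
det = (-8)(1) - (2)(-7) = -8 - -14 = 6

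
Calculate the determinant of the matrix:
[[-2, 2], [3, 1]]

For a 2×2 matrix [[a, b], [c, d]], det = ad - bc
det = (-2)(1) - (2)(3) = -2 - 6 = -8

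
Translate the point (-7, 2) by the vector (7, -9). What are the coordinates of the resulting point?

Translation by (7, -9) (homogeneous matrix [[1, 0, 7], [0, 1, -9], [0, 0, 1]]):
x' = -7 + 7 = 0
y' = 2 + -9 = -7
Result: (0, -7)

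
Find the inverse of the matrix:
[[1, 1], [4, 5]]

For [[a,b],[c,d]], inverse = (1/det)·[[d,-b],[-c,a]]
det = (1)(5) - (1)(4) = 5 - 4 = 1
Inverse = [[5, -1], [-4, 1]]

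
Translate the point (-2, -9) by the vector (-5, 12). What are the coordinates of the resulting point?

Translation by (-5, 12) (homogeneous matrix [[1, 0, -5], [0, 1, 12], [0, 0, 1]]):
x' = -2 + -5 = -7
y' = -9 + 12 = 3
Result: (-7, 3)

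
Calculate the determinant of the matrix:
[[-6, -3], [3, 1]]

For a 2×2 matrix [[a, b], [c, d]], det = ad - bc
det = (-6)(1) - (-3)(3) = -6 - -9 = 3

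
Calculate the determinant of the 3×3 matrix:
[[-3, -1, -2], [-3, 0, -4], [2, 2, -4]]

Expansion along first row:
det = -3·det([[0,-4],[2,-4]]) - -1·det([[-3,-4],[2,-4]]) + -2·det([[-3,0],[2,2]])
    = -3·(0·-4 - -4·2) - -1·(-3·-4 - -4·2) + -2·(-3·2 - 0·2)
    = -3·8 - -1·20 + -2·-6
    = -24 + 20 + 12 = 8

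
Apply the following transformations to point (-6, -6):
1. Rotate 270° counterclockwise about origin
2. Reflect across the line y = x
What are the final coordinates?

Step 1: Rotate 270° → (-6, 6)
Step 2: Reflect across line y = x → (6, -6)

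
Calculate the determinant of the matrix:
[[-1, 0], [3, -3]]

For a 2×2 matrix [[a, b], [c, d]], det = ad - bc
det = (-1)(-3) - (0)(3) = 3 - 0 = 3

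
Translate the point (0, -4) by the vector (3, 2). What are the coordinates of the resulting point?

Translation by (3, 2) (homogeneous matrix [[1, 0, 3], [0, 1, 2], [0, 0, 1]]):
x' = 0 + 3 = 3
y' = -4 + 2 = -2
Result: (3, -2)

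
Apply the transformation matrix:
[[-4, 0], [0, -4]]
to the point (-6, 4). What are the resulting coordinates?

Matrix multiplication:
[[-4, 0], [0, -4]] × [-6, 4]ᵀ
= [(-4)(-6) + (0)(4), (0)(-6) + (-4)(4)]ᵀ
= [24, -16]ᵀ
Result: (24, -16)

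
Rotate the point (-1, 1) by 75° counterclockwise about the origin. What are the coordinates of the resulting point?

Rotation matrix for 75°: [[cos 75°, -sin 75°], [sin 75°, cos 75°]] ≈ [[0.258819, -0.965926], [0.965926, 0.258819]]
[[0.258819, -0.965926], [0.965926, 0.258819]] × [-1, 1]ᵀ ≈ [-1.2247, -0.7071]ᵀ
Result: (-1.2247, -0.7071)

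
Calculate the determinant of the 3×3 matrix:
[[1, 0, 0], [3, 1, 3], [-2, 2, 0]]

Expansion along first row:
det = 1·det([[1,3],[2,0]]) - 0·det([[3,3],[-2,0]]) + 0·det([[3,1],[-2,2]])
    = 1·(1·0 - 3·2) - 0·(3·0 - 3·-2) + 0·(3·2 - 1·-2)
    = 1·-6 - 0·6 + 0·8
    = -6 + 0 + 0 = -6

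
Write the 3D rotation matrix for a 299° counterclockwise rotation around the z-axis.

Rotation matrix for counterclockwise 299° around z-axis:
cos(299°) = 0.4848, sin(299°) = -0.8746
Result: [[0.4848, 0.8746, 0], [-0.8746, 0.4848, 0], [0, 0, 1]]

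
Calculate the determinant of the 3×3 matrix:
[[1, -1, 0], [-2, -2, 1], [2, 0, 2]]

Expansion along first row:
det = 1·det([[-2,1],[0,2]]) - -1·det([[-2,1],[2,2]]) + 0·det([[-2,-2],[2,0]])
    = 1·(-2·2 - 1·0) - -1·(-2·2 - 1·2) + 0·(-2·0 - -2·2)
    = 1·-4 - -1·-6 + 0·4
    = -4 + -6 + 0 = -10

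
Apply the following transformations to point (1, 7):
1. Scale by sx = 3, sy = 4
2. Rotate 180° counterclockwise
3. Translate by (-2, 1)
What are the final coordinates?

Step 1: Scale → (3, 28)
Step 2: Rotate 180° → (-3, -28)
Step 3: Translate → (-5, -27)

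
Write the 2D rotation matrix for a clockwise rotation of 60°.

Rotation matrix formula: [[cos θ, -sin θ], [sin θ, cos θ]]
A clockwise rotation by 60° is equivalent to a counterclockwise rotation by -60°.
For θ = -60°:
cos(-60°) = 1/2
sin(-60°) = -√3/2
Result: [[1/2, √3/2], [-√3/2, 1/2]]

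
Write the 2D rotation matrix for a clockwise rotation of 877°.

Rotation matrix formula: [[cos θ, -sin θ], [sin θ, cos θ]]
A clockwise rotation by 877° is equivalent to a counterclockwise rotation by -877°.
For θ = -877°:
cos(-877°) = -0.9205
sin(-877°) = -0.3907
Result: [[-0.9205, 0.3907], [-0.3907, -0.9205]]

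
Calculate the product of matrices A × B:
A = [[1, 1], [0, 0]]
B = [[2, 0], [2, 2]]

Matrix multiplication:
C[0][0] = 1×2 + 1×2 = 4
C[0][1] = 1×0 + 1×2 = 2
C[1][0] = 0×2 + 0×2 = 0
C[1][1] = 0×0 + 0×2 = 0
Result: [[4, 2], [0, 0]]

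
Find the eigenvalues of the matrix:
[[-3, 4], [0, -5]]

Characteristic equation: det(A - λI) = 0
λ² - (trace)λ + (det) = 0
trace = -3 + -5 = -8, det = (-3)(-5) - (4)(0) = 15
λ² - (-8)λ + (15) = 0
λ = (-8 ± √((-8)² - 4·(15))) / 2 = (-8 ± √4) / 2
Solving: λ = -5, -3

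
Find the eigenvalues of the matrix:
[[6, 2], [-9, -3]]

Characteristic equation: det(A - λI) = 0
λ² - (trace)λ + (det) = 0
trace = 6 + -3 = 3, det = (6)(-3) - (2)(-9) = 0
λ² - (3)λ + (0) = 0
λ = (3 ± √((3)² - 4·(0))) / 2 = (3 ± √9) / 2
Solving: λ = 0, 3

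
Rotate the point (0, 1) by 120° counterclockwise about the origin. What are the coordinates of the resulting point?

Rotation matrix for 120°: [[cos 120°, -sin 120°], [sin 120°, cos 120°]] ≈ [[-0.500000, -0.866025], [0.866025, -0.500000]]
[[-0.500000, -0.866025], [0.866025, -0.500000]] × [0, 1]ᵀ ≈ [-0.8660, -0.5000]ᵀ
Result: (-0.8660, -0.5000)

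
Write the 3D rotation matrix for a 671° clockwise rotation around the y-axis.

Rotation matrix for clockwise 671° around y-axis:
A clockwise rotation by 671° is a counterclockwise rotation by -671°.
cos(-671°) = 0.6561, sin(-671°) = 0.7547
Result: [[0.6561, 0, 0.7547], [0, 1, 0], [-0.7547, 0, 0.6561]]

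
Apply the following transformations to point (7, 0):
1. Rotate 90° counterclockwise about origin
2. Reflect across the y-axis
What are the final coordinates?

Step 1: Rotate 90° → (0, 7)
Step 2: Reflect across y-axis → (0, 7)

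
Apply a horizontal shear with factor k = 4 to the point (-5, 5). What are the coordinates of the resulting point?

Shear matrix for horizontal shear with factor k = 4:
[[1, 4], [0, 1]]
Result: (-5, 5) → (15, 5)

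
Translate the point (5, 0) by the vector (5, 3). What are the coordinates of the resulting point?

Translation by (5, 3) (homogeneous matrix [[1, 0, 5], [0, 1, 3], [0, 0, 1]]):
x' = 5 + 5 = 10
y' = 0 + 3 = 3
Result: (10, 3)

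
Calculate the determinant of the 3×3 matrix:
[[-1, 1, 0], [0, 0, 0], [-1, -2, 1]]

Expansion along first row:
det = -1·det([[0,0],[-2,1]]) - 1·det([[0,0],[-1,1]]) + 0·det([[0,0],[-1,-2]])
    = -1·(0·1 - 0·-2) - 1·(0·1 - 0·-1) + 0·(0·-2 - 0·-1)
    = -1·0 - 1·0 + 0·0
    = 0 + 0 + 0 = 0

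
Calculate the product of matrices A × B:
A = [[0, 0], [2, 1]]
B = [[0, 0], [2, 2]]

Matrix multiplication:
C[0][0] = 0×0 + 0×2 = 0
C[0][1] = 0×0 + 0×2 = 0
C[1][0] = 2×0 + 1×2 = 2
C[1][1] = 2×0 + 1×2 = 2
Result: [[0, 0], [2, 2]]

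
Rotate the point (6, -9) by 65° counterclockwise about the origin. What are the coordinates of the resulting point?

Rotation matrix for 65°: [[cos 65°, -sin 65°], [sin 65°, cos 65°]] ≈ [[0.422618, -0.906308], [0.906308, 0.422618]]
[[0.422618, -0.906308], [0.906308, 0.422618]] × [6, -9]ᵀ ≈ [10.6925, 1.6343]ᵀ
Result: (10.6925, 1.6343)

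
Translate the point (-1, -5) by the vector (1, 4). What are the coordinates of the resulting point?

Translation by (1, 4) (homogeneous matrix [[1, 0, 1], [0, 1, 4], [0, 0, 1]]):
x' = -1 + 1 = 0
y' = -5 + 4 = -1
Result: (0, -1)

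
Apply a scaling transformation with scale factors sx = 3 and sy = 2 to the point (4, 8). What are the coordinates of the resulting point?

Scaling matrix:
[[3, 0], [0, 2]]
Result: (4 × 3, 8 × 2) = (12, 16)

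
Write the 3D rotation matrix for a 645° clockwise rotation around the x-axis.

Rotation matrix for clockwise 645° around x-axis:
A clockwise rotation by 645° is a counterclockwise rotation by -645°.
cos(-645°) = 0.2588, sin(-645°) = 0.9659
Result: [[1, 0, 0], [0, 0.2588, -0.9659], [0, 0.9659, 0.2588]]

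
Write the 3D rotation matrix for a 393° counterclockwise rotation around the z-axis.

Rotation matrix for counterclockwise 393° around z-axis:
cos(393°) = 0.8387, sin(393°) = 0.5446
Result: [[0.8387, -0.5446, 0], [0.5446, 0.8387, 0], [0, 0, 1]]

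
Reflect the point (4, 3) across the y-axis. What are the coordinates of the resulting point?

Reflection across y-axis: (4, 3) → (-4, 3)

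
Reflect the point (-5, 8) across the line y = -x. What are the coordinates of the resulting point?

Reflection across line y = -x: (-5, 8) → (-8, 5)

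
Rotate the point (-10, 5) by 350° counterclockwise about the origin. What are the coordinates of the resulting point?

Rotation matrix for 350°: [[cos 350°, -sin 350°], [sin 350°, cos 350°]] ≈ [[0.984808, 0.173648], [-0.173648, 0.984808]]
[[0.984808, 0.173648], [-0.173648, 0.984808]] × [-10, 5]ᵀ ≈ [-8.9798, 6.6605]ᵀ
Result: (-8.9798, 6.6605)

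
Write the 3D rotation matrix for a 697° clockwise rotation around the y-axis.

Rotation matrix for clockwise 697° around y-axis:
A clockwise rotation by 697° is a counterclockwise rotation by -697°.
cos(-697°) = 0.9205, sin(-697°) = 0.3907
Result: [[0.9205, 0, 0.3907], [0, 1, 0], [-0.3907, 0, 0.9205]]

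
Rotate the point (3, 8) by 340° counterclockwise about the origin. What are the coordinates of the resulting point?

Rotation matrix for 340°: [[cos 340°, -sin 340°], [sin 340°, cos 340°]] ≈ [[0.939693, 0.342020], [-0.342020, 0.939693]]
[[0.939693, 0.342020], [-0.342020, 0.939693]] × [3, 8]ᵀ ≈ [5.5552, 6.4915]ᵀ
Result: (5.5552, 6.4915)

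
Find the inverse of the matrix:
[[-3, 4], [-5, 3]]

For [[a,b],[c,d]], inverse = (1/det)·[[d,-b],[-c,a]]
det = (-3)(3) - (4)(-5) = -9 - -20 = 11
Inverse = (1/11)·[[3, -4], [5, -3]]
= [[3/11, -4/11], [5/11, -3/11]]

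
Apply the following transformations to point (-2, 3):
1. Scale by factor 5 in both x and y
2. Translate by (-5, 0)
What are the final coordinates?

Step 1: Scale (-2, 3) by 5 → (-10, 15)
Step 2: Translate by (-5, 0) → (-15, 15)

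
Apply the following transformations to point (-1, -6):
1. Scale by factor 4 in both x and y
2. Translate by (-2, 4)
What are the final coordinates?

Step 1: Scale (-1, -6) by 4 → (-4, -24)
Step 2: Translate by (-2, 4) → (-6, -20)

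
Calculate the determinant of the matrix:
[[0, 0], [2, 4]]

For a 2×2 matrix [[a, b], [c, d]], det = ad - bc
det = (0)(4) - (0)(2) = 0 - 0 = 0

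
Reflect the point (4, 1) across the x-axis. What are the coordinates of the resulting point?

Reflection across x-axis: (4, 1) → (4, -1)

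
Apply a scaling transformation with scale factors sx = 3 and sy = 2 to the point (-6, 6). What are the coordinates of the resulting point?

Scaling matrix:
[[3, 0], [0, 2]]
Result: (-6 × 3, 6 × 2) = (-18, 12)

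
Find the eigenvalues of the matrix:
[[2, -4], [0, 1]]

Characteristic equation: det(A - λI) = 0
λ² - (trace)λ + (det) = 0
trace = 2 + 1 = 3, det = (2)(1) - (-4)(0) = 2
λ² - (3)λ + (2) = 0
λ = (3 ± √((3)² - 4·(2))) / 2 = (3 ± √1) / 2
Solving: λ = 1, 2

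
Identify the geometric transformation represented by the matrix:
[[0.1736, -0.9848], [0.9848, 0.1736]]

This matrix represents: rotation by 80° counterclockwise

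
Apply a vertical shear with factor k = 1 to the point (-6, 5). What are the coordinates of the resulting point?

Shear matrix for vertical shear with factor k = 1:
[[1, 0], [1, 1]]
Result: (-6, 5) → (-6, -1)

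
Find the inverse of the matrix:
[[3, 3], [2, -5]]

For [[a,b],[c,d]], inverse = (1/det)·[[d,-b],[-c,a]]
det = (3)(-5) - (3)(2) = -15 - 6 = -21
Inverse = (1/-21)·[[-5, -3], [-2, 3]]
= [[5/21, 1/7], [2/21, -1/7]]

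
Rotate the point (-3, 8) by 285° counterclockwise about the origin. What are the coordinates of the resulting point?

Rotation matrix for 285°: [[cos 285°, -sin 285°], [sin 285°, cos 285°]] ≈ [[0.258819, 0.965926], [-0.965926, 0.258819]]
[[0.258819, 0.965926], [-0.965926, 0.258819]] × [-3, 8]ᵀ ≈ [6.9509, 4.9683]ᵀ
Result: (6.9509, 4.9683)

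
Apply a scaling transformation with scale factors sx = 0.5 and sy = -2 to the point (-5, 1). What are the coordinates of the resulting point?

Scaling matrix:
[[0.50, 0], [0, -2]]
Result: (-5 × 0.5, 1 × -2) = (-2.5, -2)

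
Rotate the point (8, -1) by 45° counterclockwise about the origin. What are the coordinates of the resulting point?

Rotation matrix for 45°: [[cos 45°, -sin 45°], [sin 45°, cos 45°]] ≈ [[0.707107, -0.707107], [0.707107, 0.707107]]
[[0.707107, -0.707107], [0.707107, 0.707107]] × [8, -1]ᵀ ≈ [6.3640, 4.9497]ᵀ
Result: (6.3640, 4.9497)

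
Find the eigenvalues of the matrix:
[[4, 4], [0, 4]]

Characteristic equation: det(A - λI) = 0
λ² - (trace)λ + (det) = 0
trace = 4 + 4 = 8, det = (4)(4) - (4)(0) = 16
λ² - (8)λ + (16) = 0
λ = (8 ± √((8)² - 4·(16))) / 2 = (8 ± √0) / 2
Solving: λ = 4, 4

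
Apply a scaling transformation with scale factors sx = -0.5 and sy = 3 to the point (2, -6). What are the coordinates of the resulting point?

Scaling matrix:
[[-0.50, 0], [0, 3]]
Result: (2 × -0.5, -6 × 3) = (-1, -18)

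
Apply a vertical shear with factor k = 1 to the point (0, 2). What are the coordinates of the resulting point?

Shear matrix for vertical shear with factor k = 1:
[[1, 0], [1, 1]]
Result: (0, 2) → (0, 2)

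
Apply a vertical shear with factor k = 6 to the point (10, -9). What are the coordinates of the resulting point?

Shear matrix for vertical shear with factor k = 6:
[[1, 0], [6, 1]]
Result: (10, -9) → (10, 51)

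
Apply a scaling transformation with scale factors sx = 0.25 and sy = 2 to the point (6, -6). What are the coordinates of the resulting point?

Scaling matrix:
[[0.25, 0], [0, 2]]
Result: (6 × 0.25, -6 × 2) = (1.5, -12)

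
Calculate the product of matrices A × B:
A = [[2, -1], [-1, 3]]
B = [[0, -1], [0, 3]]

Matrix multiplication:
C[0][0] = 2×0 + -1×0 = 0
C[0][1] = 2×-1 + -1×3 = -5
C[1][0] = -1×0 + 3×0 = 0
C[1][1] = -1×-1 + 3×3 = 10
Result: [[0, -5], [0, 10]]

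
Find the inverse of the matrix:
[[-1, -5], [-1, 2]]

For [[a,b],[c,d]], inverse = (1/det)·[[d,-b],[-c,a]]
det = (-1)(2) - (-5)(-1) = -2 - 5 = -7
Inverse = (1/-7)·[[2, 5], [1, -1]]
= [[-2/7, -5/7], [-1/7, 1/7]]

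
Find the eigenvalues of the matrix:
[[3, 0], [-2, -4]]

Characteristic equation: det(A - λI) = 0
λ² - (trace)λ + (det) = 0
trace = 3 + -4 = -1, det = (3)(-4) - (0)(-2) = -12
λ² - (-1)λ + (-12) = 0
λ = (-1 ± √((-1)² - 4·(-12))) / 2 = (-1 ± √49) / 2
Solving: λ = -4, 3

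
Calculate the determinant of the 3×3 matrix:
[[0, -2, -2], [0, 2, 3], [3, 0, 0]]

Expansion along first row:
det = 0·det([[2,3],[0,0]]) - -2·det([[0,3],[3,0]]) + -2·det([[0,2],[3,0]])
    = 0·(2·0 - 3·0) - -2·(0·0 - 3·3) + -2·(0·0 - 2·3)
    = 0·0 - -2·-9 + -2·-6
    = 0 + -18 + 12 = -6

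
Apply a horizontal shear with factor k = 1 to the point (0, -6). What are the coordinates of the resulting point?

Shear matrix for horizontal shear with factor k = 1:
[[1, 1], [0, 1]]
Result: (0, -6) → (-6, -6)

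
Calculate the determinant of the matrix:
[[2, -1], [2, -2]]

For a 2×2 matrix [[a, b], [c, d]], det = ad - bc
det = (2)(-2) - (-1)(2) = -4 - -2 = -2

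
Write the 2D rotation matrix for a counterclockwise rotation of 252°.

Rotation matrix formula: [[cos θ, -sin θ], [sin θ, cos θ]]
For θ = 252°:
cos(252°) = -0.3090
sin(252°) = -0.9511
Result: [[-0.3090, 0.9511], [-0.9511, -0.3090]]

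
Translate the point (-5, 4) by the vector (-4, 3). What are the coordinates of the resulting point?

Translation by (-4, 3) (homogeneous matrix [[1, 0, -4], [0, 1, 3], [0, 0, 1]]):
x' = -5 + -4 = -9
y' = 4 + 3 = 7
Result: (-9, 7)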